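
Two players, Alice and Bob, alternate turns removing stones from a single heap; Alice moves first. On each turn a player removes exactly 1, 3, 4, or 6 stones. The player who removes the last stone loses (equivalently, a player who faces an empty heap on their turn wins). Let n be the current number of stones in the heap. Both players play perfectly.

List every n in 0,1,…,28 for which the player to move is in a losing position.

1, 3, 8, 10, 15, 17, 22, 24

Positions with no move are W. A position that does have a move is losing for the player to move precisely when every available move leads to a winning position for the opponent. Fill in the labels:
n=0: no move; the opponent has just taken the last stone and therefore loses → W
n=1: only reaches 0(W), which is W → L
n=2: reaches L-position 1 → W
n=3: only reaches 2(W), 0(W), all W → L
n=4: reaches L-position 3 → W
n=5: reaches L-position 1 → W
n=6: reaches L-position 3 → W
n=7: reaches L-position 3 → W
n=8: only reaches 7(W), 5(W), 4(W), 2(W), all W → L
n=9: reaches L-position 8 → W
n=10: only reaches 9(W), 7(W), 6(W), 4(W), all W → L
n=11: reaches L-position 10 → W
n=12: reaches L-position 8 → W
n=13: reaches L-position 10 → W
n=14: reaches L-position 10 → W
n=15: only reaches 14(W), 12(W), 11(W), 9(W), all W → L
n=16: reaches L-position 15 → W
n=17: only reaches 16(W), 14(W), 13(W), 11(W), all W → L
n=18: reaches L-position 17 → W
n=19: reaches L-position 15 → W
n=20: reaches L-position 17 → W
n=21: reaches L-position 17 → W
n=22: only reaches 21(W), 19(W), 18(W), 16(W), all W → L
n=23: reaches L-position 22 → W
n=24: only reaches 23(W), 21(W), 20(W), 18(W), all W → L
n=25: reaches L-position 24 → W
n=26: reaches L-position 22 → W
n=27: reaches L-position 24 → W
n=28: reaches L-position 24 → W
The losing starting values of n are exactly the entries labelled L in this table (8 of them).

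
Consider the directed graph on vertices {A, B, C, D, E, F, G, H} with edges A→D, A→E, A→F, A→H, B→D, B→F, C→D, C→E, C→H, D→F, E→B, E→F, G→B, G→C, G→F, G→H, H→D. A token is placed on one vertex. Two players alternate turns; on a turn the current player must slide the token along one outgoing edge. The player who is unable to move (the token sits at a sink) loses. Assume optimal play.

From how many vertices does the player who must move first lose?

Positions with no move are L. A position that does have a move is losing for the player to move precisely when every available move leads to a winning position for the opponent. Fill in the labels:
Every edge goes from a vertex to one that appears earlier in the order F, D, B, E, H, A, C, G, so processing vertices in that order labels each vertex after all of its successors.
F: no outgoing edge → L
D: W (go to F, an L position)
B: W (go to F, an L position)
E: W (go to F, an L position)
H: L (sole option D(W) is W)
A: W (go to H, an L position)
C: W (go to H, an L position)
G: W (go to H, an L position)
The L vertices are F, H; that is 2 in all.

2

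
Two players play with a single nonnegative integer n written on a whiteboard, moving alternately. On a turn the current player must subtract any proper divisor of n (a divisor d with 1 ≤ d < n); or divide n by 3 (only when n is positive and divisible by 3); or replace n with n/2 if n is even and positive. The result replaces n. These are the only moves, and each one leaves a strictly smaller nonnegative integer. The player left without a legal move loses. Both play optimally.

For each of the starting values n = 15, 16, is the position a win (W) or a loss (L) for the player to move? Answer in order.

Use the standard recursion: the mover loses at a terminal position; elsewhere, the mover wins exactly when some move hands the opponent an L position.
n=0: no move → L
n=1: no move → L
n=2: →1(L), so W
n=3: →1(L), so W
n=4: →2(W), 3(W) — all W, so L
n=5: →4(L), so W
n=6: →4(L), so W
n=7: →6(W) only, which is W, so L
n=8: →4(L), so W
n=9: →3(W), 6(W), 8(W) — all W, so L
n=10: →9(L), so W
n=11: →10(W) only, which is W, so L
n=12: →4(L), so W
n=13: →12(W) only, which is W, so L
n=14: →7(L), so W
n=15: →5(W), 10(W), 12(W), 14(W) — all W, so L
n=16: →15(L), so W

15: L, 16: W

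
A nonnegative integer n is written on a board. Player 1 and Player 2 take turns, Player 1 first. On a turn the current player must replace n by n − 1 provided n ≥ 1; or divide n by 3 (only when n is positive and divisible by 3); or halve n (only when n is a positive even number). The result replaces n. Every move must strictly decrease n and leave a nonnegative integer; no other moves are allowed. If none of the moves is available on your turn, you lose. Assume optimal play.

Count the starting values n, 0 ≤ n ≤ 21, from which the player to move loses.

Classify positions by backward induction: terminal positions (no move available) are L. From any other position, the mover wins iff some move reaches an L.
n=0: no move → L
n=1: →0(L), so W
n=2: →1(W) only, which is W, so L
n=3: →2(L), so W
n=4: →2(L), so W
n=5: →4(W) only, which is W, so L
n=6: →2(L), so W
n=7: →6(W) only, which is W, so L
n=8: →7(L), so W
n=9: →3(W), 8(W) — all W, so L
n=10: →5(L), so W
n=11: →10(W) only, which is W, so L
n=12: →11(L), so W
n=13: →12(W) only, which is W, so L
n=14: →7(L), so W
n=15: →5(L), so W
n=16: →8(W), 15(W) — all W, so L
n=17: →16(L), so W
n=18: →9(L), so W
n=19: →18(W) only, which is W, so L
n=20: →19(L), so W
n=21: →7(L), so W
L entries with 0 ≤ n ≤ 21: n = 0, 2, 5, 7, 9, 11, 13, 16, 19; that makes 9.

9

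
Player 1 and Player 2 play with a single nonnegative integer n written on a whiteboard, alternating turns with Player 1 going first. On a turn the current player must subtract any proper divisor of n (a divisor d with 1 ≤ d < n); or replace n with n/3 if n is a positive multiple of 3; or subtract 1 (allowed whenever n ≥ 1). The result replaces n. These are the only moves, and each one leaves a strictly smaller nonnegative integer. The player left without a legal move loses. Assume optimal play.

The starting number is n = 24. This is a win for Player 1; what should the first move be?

Move to 16.

Use the standard recursion: the mover loses at a terminal position; elsewhere, the mover wins exactly when some move hands the opponent an L position.
n=0: no move → L
n=1: →0(L), so W
n=2: →1(W) only, which is W, so L
n=3: →2(L), so W
n=4: →2(L), so W
n=5: →4(W) only, which is W, so L
n=6: →2(L), so W
n=7: →6(W) only, which is W, so L
n=8: →7(L), so W
n=9: →3(W), 6(W), 8(W) — all W, so L
n=10: →5(L), so W
n=11: →10(W) only, which is W, so L
n=12: →9(L), so W
n=13: →12(W) only, which is W, so L
n=14: →7(L), so W
n=15: →5(L), so W
n=16: →8(W), 12(W), 14(W), 15(W) — all W, so L
n=17: →16(L), so W
n=18: →9(L), so W
n=19: →18(W) only, which is W, so L
n=20: →16(L), so W
n=21: →7(L), so W
n=22: →11(L), so W
n=23: →22(W) only, which is W, so L
n=24: →16(L), so W
From 24, the L positions reachable in one move are: 16, 23. Any move reaching one of these is winning.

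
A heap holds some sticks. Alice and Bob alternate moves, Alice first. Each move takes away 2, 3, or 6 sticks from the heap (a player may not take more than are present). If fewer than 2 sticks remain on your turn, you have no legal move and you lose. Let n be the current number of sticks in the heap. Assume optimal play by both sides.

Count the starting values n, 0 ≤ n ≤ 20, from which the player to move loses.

Build the W/L table. Terminal = L. A non-terminal position is W if it has a move to some L; otherwise it is L.
n=0: no move → L
n=1: no move → L
n=2: can move to 0, which is L ⇒ W
n=3: can move to 1, which is L ⇒ W
n=4: can move to 1, which is L ⇒ W
n=5: moves to 3(W), 2(W); every one is W ⇒ L
n=6: can move to 0, which is L ⇒ W
n=7: can move to 5, which is L ⇒ W
n=8: can move to 5, which is L ⇒ W
n=9: moves to 7(W), 6(W), 3(W); every one is W ⇒ L
n=10: moves to 8(W), 7(W), 4(W); every one is W ⇒ L
n=11: can move to 9, which is L ⇒ W
n=12: can move to 10, which is L ⇒ W
n=13: can move to 10, which is L ⇒ W
n=14: moves to 12(W), 11(W), 8(W); every one is W ⇒ L
n=15: can move to 9, which is L ⇒ W
n=16: can move to 14, which is L ⇒ W
n=17: can move to 14, which is L ⇒ W
n=18: moves to 16(W), 15(W), 12(W); every one is W ⇒ L
n=19: moves to 17(W), 16(W), 13(W); every one is W ⇒ L
n=20: can move to 18, which is L ⇒ W
L entries with 0 ≤ n ≤ 20: n = 0, 1, 5, 9, 10, 14, 18, 19; that makes 8.

8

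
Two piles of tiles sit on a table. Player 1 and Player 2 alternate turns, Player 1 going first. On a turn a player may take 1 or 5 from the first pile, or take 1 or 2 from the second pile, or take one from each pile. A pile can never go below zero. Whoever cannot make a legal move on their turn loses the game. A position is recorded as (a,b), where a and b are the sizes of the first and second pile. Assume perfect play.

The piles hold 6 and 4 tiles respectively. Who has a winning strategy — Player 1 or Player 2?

Classify positions by backward induction: terminal positions (no move available) are L. From any other position, the mover wins iff some move reaches an L.
No move ever increases a pile, so every position that can arise here has a ≤ 6 and b ≤ 4; it is enough to label the cells with 0 ≤ a ≤ 6 and 0 ≤ b ≤ 4.
Every move lowers a or b (never raises either), so fill the grid row by row in increasing a, and left to right within a row: each cell's successors are then already labelled.
      b=0  b=1  b=2  b=3  b=4
a=0:    L    W    W    L    W
a=1:    W    W    L    W    W
a=2:    L    W    W    W    L
a=3:    W    W    L    W    W
a=4:    L    W    W    W    L
a=5:    W    W    L    W    W
a=6:    L    W    W    W    L
Cells with no legal move (terminal, hence L): (0,0).
The remaining L cells, each justified by listing all of its moves:
(0,3): →(0,2)(W), (0,1)(W) — all W, so L
(1,2): →(0,2)(W), (1,1)(W), (1,0)(W), (0,1)(W) — all W, so L
(2,0): →(1,0)(W) only, which is W, so L
(2,4): →(1,4)(W), (2,3)(W), (2,2)(W), (1,3)(W) — all W, so L
(3,2): →(2,2)(W), (3,1)(W), (3,0)(W), (2,1)(W) — all W, so L
(4,0): →(3,0)(W) only, which is W, so L
(4,4): →(3,4)(W), (4,3)(W), (4,2)(W), (3,3)(W) — all W, so L
(5,2): →(4,2)(W), (0,2)(W), (5,1)(W), (5,0)(W), (4,1)(W) — all W, so L
(6,0): →(5,0)(W), (1,0)(W) — all W, so L
(6,4): →(5,4)(W), (1,4)(W), (6,3)(W), (6,2)(W), (5,3)(W) — all W, so L
Every other cell has at least one move into one of the L cells above, so it is W.
Every move from (6,4) reaches a W position, so the mover loses.

Player 2 wins.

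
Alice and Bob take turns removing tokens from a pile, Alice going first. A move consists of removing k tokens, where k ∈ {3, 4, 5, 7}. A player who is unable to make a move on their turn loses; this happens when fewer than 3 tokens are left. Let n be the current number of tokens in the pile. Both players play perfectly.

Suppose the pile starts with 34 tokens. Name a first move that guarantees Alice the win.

Remove 3, leaving 31.

Use the standard recursion: the mover loses at a terminal position; elsewhere, the mover wins exactly when some move hands the opponent an L position.
n=0: no move → L
n=1: no move → L
n=2: no move → L
n=3: reaches L-position 0 → W
n=4: reaches L-position 1 → W
n=5: reaches L-position 2 → W
n=6: reaches L-position 2 → W
n=7: reaches L-position 2 → W
n=8: reaches L-position 1 → W
n=9: reaches L-position 2 → W
n=10: only reaches 7(W), 6(W), 5(W), 3(W), all W → L
n=11: only reaches 8(W), 7(W), 6(W), 4(W), all W → L
n=12: only reaches 9(W), 8(W), 7(W), 5(W), all W → L
n=13: reaches L-position 10 → W
n=14: reaches L-position 11 → W
n=15: reaches L-position 12 → W
n=16: reaches L-position 12 → W
n=17: reaches L-position 12 → W
n=18: reaches L-position 11 → W
n=19: reaches L-position 12 → W
n=20: only reaches 17(W), 16(W), 15(W), 13(W), all W → L
n=21: only reaches 18(W), 17(W), 16(W), 14(W), all W → L
n=22: only reaches 19(W), 18(W), 17(W), 15(W), all W → L
n=23: reaches L-position 20 → W
n=24: reaches L-position 21 → W
n=25: reaches L-position 22 → W
n=26: reaches L-position 22 → W
n=27: reaches L-position 22 → W
n=28: reaches L-position 21 → W
n=29: reaches L-position 22 → W
n=30: only reaches 27(W), 26(W), 25(W), 23(W), all W → L
n=31: only reaches 28(W), 27(W), 26(W), 24(W), all W → L
n=32: only reaches 29(W), 28(W), 27(W), 25(W), all W → L
n=33: reaches L-position 30 → W
n=34: reaches L-position 31 → W
From 34, the L positions reachable in one move are: 31, 30. Any move reaching one of these is winning.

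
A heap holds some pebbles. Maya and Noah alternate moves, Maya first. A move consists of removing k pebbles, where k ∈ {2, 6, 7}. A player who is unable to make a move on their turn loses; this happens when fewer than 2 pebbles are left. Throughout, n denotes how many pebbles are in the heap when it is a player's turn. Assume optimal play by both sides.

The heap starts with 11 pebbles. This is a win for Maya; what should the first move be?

Remove 2, leaving 9.

Compute win/loss labels from the base case upward. A position with no move is L. Any other position is W if it can reach an L in one move, else L.
n=0: no move → L
n=1: no move → L
n=2: can move to 0, which is L ⇒ W
n=3: can move to 1, which is L ⇒ W
n=4: the only move is to 2(W), a W ⇒ L
n=5: the only move is to 3(W), a W ⇒ L
n=6: can move to 4, which is L ⇒ W
n=7: can move to 5, which is L ⇒ W
n=8: can move to 1, which is L ⇒ W
n=9: moves to 7(W), 3(W), 2(W); every one is W ⇒ L
n=10: can move to 4, which is L ⇒ W
n=11: can move to 9, which is L ⇒ W
From 11, the L positions reachable in one move are: 9, 5, 4. Any move reaching one of these is winning.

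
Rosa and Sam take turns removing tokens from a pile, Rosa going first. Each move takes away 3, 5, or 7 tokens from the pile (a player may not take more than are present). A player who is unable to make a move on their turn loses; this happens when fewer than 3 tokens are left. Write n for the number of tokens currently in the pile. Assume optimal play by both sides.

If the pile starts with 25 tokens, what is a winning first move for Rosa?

Remove 3, leaving 22.

Label each position W (a win for the player to move) or L (a loss). A position with no legal move is L; any other position is W exactly when some move reaches an L, and L when every move reaches a W.
n=0: no move → L
n=1: no move → L
n=2: no move → L
n=3: →0(L), so W
n=4: →1(L), so W
n=5: →2(L), so W
n=6: →1(L), so W
n=7: →2(L), so W
n=8: →1(L), so W
n=9: →2(L), so W
n=10: →7(W), 5(W), 3(W) — all W, so L
n=11: →8(W), 6(W), 4(W) — all W, so L
n=12: →9(W), 7(W), 5(W) — all W, so L
n=13: →10(L), so W
n=14: →11(L), so W
n=15: →12(L), so W
n=16: →11(L), so W
n=17: →12(L), so W
n=18: →11(L), so W
n=19: →12(L), so W
n=20: →17(W), 15(W), 13(W) — all W, so L
n=21: →18(W), 16(W), 14(W) — all W, so L
n=22: →19(W), 17(W), 15(W) — all W, so L
n=23: →20(L), so W
n=24: →21(L), so W
n=25: →22(L), so W
From 25, the L positions reachable in one move are: 22, 20. Any move reaching one of these is winning.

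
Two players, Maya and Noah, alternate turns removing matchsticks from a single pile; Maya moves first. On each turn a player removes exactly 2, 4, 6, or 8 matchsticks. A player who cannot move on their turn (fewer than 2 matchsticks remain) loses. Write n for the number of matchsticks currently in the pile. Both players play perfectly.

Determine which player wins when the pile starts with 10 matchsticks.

Noah wins.

Compute win/loss labels from the base case upward. A position with no move is L. Any other position is W if it can reach an L in one move, else L.
n=0: no move → L
n=1: no move → L
n=2: reaches L-position 0 → W
n=3: reaches L-position 1 → W
n=4: reaches L-position 0 → W
n=5: reaches L-position 1 → W
n=6: reaches L-position 0 → W
n=7: reaches L-position 1 → W
n=8: reaches L-position 0 → W
n=9: reaches L-position 1 → W
n=10: only reaches 8(W), 6(W), 4(W), 2(W), all W → L
Every move from 10 reaches a W position, so the mover loses.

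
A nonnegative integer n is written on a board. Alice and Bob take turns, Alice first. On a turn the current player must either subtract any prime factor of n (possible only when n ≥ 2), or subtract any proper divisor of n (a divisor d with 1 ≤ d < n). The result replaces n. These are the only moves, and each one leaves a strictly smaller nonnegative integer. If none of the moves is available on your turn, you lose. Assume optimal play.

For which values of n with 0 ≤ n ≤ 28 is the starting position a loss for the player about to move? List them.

0, 1, 4, 9, 14, 20, 26

Work bottom-up. With no move the player to move loses. Otherwise the position is W if at least one move leads to an L position for the opponent, and L if every move leads to a W.
n=0: no move → L
n=1: no move → L
n=2: reaches L-position 0 → W
n=3: reaches L-position 0 → W
n=4: only reaches 2(W), 3(W), all W → L
n=5: reaches L-position 0 → W
n=6: reaches L-position 4 → W
n=7: reaches L-position 0 → W
n=8: reaches L-position 4 → W
n=9: only reaches 6(W), 8(W), all W → L
n=10: reaches L-position 9 → W
n=11: reaches L-position 0 → W
n=12: reaches L-position 9 → W
n=13: reaches L-position 0 → W
n=14: only reaches 7(W), 12(W), 13(W), all W → L
n=15: reaches L-position 14 → W
n=16: reaches L-position 14 → W
n=17: reaches L-position 0 → W
n=18: reaches L-position 9 → W
n=19: reaches L-position 0 → W
n=20: only reaches 10(W), 15(W), 16(W), 18(W), 19(W), all W → L
n=21: reaches L-position 14 → W
n=22: reaches L-position 20 → W
n=23: reaches L-position 0 → W
n=24: reaches L-position 20 → W
n=25: reaches L-position 20 → W
n=26: only reaches 13(W), 24(W), 25(W), all W → L
n=27: reaches L-position 26 → W
n=28: reaches L-position 14 → W
Reading off the rows marked L gives the requested list; there are 7 such values of n.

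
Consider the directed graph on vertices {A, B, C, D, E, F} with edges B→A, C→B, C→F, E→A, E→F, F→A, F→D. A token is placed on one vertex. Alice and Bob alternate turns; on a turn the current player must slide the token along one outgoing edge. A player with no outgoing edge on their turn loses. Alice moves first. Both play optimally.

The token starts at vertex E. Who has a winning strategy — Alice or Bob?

Positions with no move are L. A position that does have a move is losing for the player to move precisely when every available move leads to a winning position for the opponent. Fill in the labels:
Every edge goes from a vertex to one that appears earlier in the order D, A, F, B, E, C, so processing vertices in that order labels each vertex after all of its successors.
D: no outgoing edge → L
A: no outgoing edge → L
F: →A(L), so W
B: →A(L), so W
E: →A(L), so W
C: →B(W), F(W) — all W, so L
The starting position E is W: Alice should move to A, handing over an L position.

Alice wins.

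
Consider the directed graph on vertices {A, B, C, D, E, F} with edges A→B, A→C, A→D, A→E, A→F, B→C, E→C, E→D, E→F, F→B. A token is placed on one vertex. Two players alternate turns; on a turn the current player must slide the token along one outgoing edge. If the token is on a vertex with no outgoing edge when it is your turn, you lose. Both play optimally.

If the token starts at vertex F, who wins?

Use the standard recursion: the mover loses at a terminal position; elsewhere, the mover wins exactly when some move hands the opponent an L position.
Every edge goes from a vertex to one that appears earlier in the order D, C, B, F, E, A, so processing vertices in that order labels each vertex after all of its successors.
D: no outgoing edge → L
C: no outgoing edge → L
B: W (go to C, an L position)
F: L (sole option B(W) is W)
E: W (go to F, an L position)
A: W (go to F, an L position)
The starting position F is L: whatever the player to move does, the opponent receives a W position.

The second player wins.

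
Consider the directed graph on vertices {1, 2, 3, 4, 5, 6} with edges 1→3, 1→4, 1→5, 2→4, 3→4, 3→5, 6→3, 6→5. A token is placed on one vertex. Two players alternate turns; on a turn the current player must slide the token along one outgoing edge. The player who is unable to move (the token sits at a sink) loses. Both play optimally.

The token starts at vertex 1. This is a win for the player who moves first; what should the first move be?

Build the W/L table. Terminal = L. A non-terminal position is W if it has a move to some L; otherwise it is L.
Every edge goes from a vertex to one that appears earlier in the order 5, 4, 3, 1, 6, 2, so processing vertices in that order labels each vertex after all of its successors.
5: no outgoing edge → L
4: no outgoing edge → L
3: →4(L), so W
1: →4(L), so W
6: →5(L), so W
2: →4(L), so W
From 1, the L positions reachable in one move are: 4, 5. Any move reaching one of these is winning.

Move to 4.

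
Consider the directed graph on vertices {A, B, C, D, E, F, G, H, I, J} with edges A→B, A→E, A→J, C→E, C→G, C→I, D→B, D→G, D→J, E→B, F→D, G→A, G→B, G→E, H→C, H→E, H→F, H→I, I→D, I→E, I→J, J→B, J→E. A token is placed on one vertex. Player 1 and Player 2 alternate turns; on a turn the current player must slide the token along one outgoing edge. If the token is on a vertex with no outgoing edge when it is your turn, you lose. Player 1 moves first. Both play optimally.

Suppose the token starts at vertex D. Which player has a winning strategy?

Build the W/L table. Terminal = L. A non-terminal position is W if it has a move to some L; otherwise it is L.
Every edge goes from a vertex to one that appears earlier in the order B, E, J, A, G, D, F, I, C, H, so processing vertices in that order labels each vertex after all of its successors.
B: no outgoing edge → L
E: W (go to B, an L position)
J: W (go to B, an L position)
A: W (go to B, an L position)
G: W (go to B, an L position)
D: W (go to B, an L position)
F: L (sole option D(W) is W)
I: L (options D(W), J(W), E(W) are all W)
C: W (go to I, an L position)
H: W (go to I, an L position)
The starting position D is W: Player 1 should move to B, handing over an L position.

Player 1 wins.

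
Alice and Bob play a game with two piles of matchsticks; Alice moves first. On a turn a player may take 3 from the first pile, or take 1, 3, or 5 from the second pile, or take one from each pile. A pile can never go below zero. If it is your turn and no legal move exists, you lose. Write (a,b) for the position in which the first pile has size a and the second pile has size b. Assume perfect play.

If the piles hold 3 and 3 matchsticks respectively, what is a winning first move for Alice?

Move to (2,2).

Classify positions by backward induction: terminal positions (no move available) are L. From any other position, the mover wins iff some move reaches an L.
No move ever increases a pile, so every position that can arise here has a ≤ 3 and b ≤ 3; it is enough to label the cells with 0 ≤ a ≤ 3 and 0 ≤ b ≤ 3.
Every move lowers a or b (never raises either), so fill the grid row by row in increasing a, and left to right within a row: each cell's successors are then already labelled.
      b=0  b=1  b=2  b=3
a=0:    L    W    L    W
a=1:    L    W    L    W
a=2:    L    W    L    W
a=3:    W    W    W    W
Cells with no legal move (terminal, hence L): (0,0), (1,0), (2,0).
The remaining L cells, each justified by listing all of its moves:
(0,2): L (sole option (0,1)(W) is W)
(1,2): L (options (1,1)(W), (0,1)(W) are all W)
(2,2): L (options (2,1)(W), (1,1)(W) are all W)
Every other cell has at least one move into one of the L cells above, so it is W.
From (3,3), the L positions reachable in one move are: (2,2).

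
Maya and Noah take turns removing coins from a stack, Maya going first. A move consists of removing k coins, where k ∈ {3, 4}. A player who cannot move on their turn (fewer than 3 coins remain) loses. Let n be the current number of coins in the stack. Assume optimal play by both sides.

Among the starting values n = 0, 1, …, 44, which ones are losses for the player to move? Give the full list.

0, 1, 2, 7, 8, 9, 14, 15, 16, 21, 22, 23, 28, 29, 30, 35, 36, 37, 42, 43, 44

Build the W/L table. Terminal = L. A non-terminal position is W if it has a move to some L; otherwise it is L.
n=0: no move → L
n=1: no move → L
n=2: no move → L
n=3: can move to 0, which is L ⇒ W
n=4: can move to 1, which is L ⇒ W
n=5: can move to 2, which is L ⇒ W
n=6: can move to 2, which is L ⇒ W
n=7: moves to 4(W), 3(W); every one is W ⇒ L
n=8: moves to 5(W), 4(W); every one is W ⇒ L
n=9: moves to 6(W), 5(W); every one is W ⇒ L
n=10: can move to 7, which is L ⇒ W
n=11: can move to 8, which is L ⇒ W
n=12: can move to 9, which is L ⇒ W
n=13: can move to 9, which is L ⇒ W
n=14: moves to 11(W), 10(W); every one is W ⇒ L
n=15: moves to 12(W), 11(W); every one is W ⇒ L
n=16: moves to 13(W), 12(W); every one is W ⇒ L
n=17: can move to 14, which is L ⇒ W
n=18: can move to 15, which is L ⇒ W
n=19: can move to 16, which is L ⇒ W
n=20: can move to 16, which is L ⇒ W
n=21: moves to 18(W), 17(W); every one is W ⇒ L
n=22: moves to 19(W), 18(W); every one is W ⇒ L
n=23: moves to 20(W), 19(W); every one is W ⇒ L
n=24: can move to 21, which is L ⇒ W
n=25: can move to 22, which is L ⇒ W
n=26: can move to 23, which is L ⇒ W
n=27: can move to 23, which is L ⇒ W
n=28: moves to 25(W), 24(W); every one is W ⇒ L
n=29: moves to 26(W), 25(W); every one is W ⇒ L
n=30: moves to 27(W), 26(W); every one is W ⇒ L
n=31: can move to 28, which is L ⇒ W
n=32: can move to 29, which is L ⇒ W
n=33: can move to 30, which is L ⇒ W
n=34: can move to 30, which is L ⇒ W
n=35: moves to 32(W), 31(W); every one is W ⇒ L
n=36: moves to 33(W), 32(W); every one is W ⇒ L
n=37: moves to 34(W), 33(W); every one is W ⇒ L
n=38: can move to 35, which is L ⇒ W
n=39: can move to 36, which is L ⇒ W
n=40: can move to 37, which is L ⇒ W
n=41: can move to 37, which is L ⇒ W
n=42: moves to 39(W), 38(W); every one is W ⇒ L
n=43: moves to 40(W), 39(W); every one is W ⇒ L
n=44: moves to 41(W), 40(W); every one is W ⇒ L
Reading off the rows marked L gives the requested list; there are 21 such values of n.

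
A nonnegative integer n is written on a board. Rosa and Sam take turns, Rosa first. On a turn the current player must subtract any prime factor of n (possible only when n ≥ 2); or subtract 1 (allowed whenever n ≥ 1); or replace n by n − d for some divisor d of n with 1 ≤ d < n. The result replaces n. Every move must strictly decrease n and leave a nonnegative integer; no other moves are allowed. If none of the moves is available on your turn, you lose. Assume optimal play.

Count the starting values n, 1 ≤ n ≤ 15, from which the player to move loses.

Build the W/L table. Terminal = L. A non-terminal position is W if it has a move to some L; otherwise it is L.
n=0: no move → L
n=1: →0(L), so W
n=2: →0(L), so W
n=3: →0(L), so W
n=4: →2(W), 3(W) — all W, so L
n=5: →0(L), so W
n=6: →4(L), so W
n=7: →0(L), so W
n=8: →4(L), so W
n=9: →6(W), 8(W) — all W, so L
n=10: →9(L), so W
n=11: →0(L), so W
n=12: →9(L), so W
n=13: →0(L), so W
n=14: →7(W), 12(W), 13(W) — all W, so L
n=15: →14(L), so W
L entries with 1 ≤ n ≤ 15 (n=0 is outside the asked range and is not counted): n = 4, 9, 14; that makes 3.

3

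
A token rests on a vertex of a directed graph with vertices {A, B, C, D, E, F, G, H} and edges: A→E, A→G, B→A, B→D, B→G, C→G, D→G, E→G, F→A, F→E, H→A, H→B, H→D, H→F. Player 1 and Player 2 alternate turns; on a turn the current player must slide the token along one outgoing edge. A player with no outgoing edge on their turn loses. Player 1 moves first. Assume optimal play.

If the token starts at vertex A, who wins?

Compute win/loss labels from the base case upward. A position with no move is L. Any other position is W if it can reach an L in one move, else L.
Every edge goes from a vertex to one that appears earlier in the order G, E, A, F, C, D, B, H, so processing vertices in that order labels each vertex after all of its successors.
G: no outgoing edge → L
E: reaches L-position G → W
A: reaches L-position G → W
F: only reaches A(W), E(W), all W → L
C: reaches L-position G → W
D: reaches L-position G → W
B: reaches L-position G → W
H: reaches L-position F → W
From A Player 1 can move to G, reaching an L position.

Player 1 wins.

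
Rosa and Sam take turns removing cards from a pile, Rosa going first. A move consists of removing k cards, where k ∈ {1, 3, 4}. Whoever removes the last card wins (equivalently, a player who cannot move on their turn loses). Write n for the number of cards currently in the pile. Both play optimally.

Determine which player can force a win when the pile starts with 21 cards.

Sam wins.

Use the standard recursion: the mover loses at a terminal position; elsewhere, the mover wins exactly when some move hands the opponent an L position.
n=0: no move → L
n=1: can move to 0, which is L ⇒ W
n=2: the only move is to 1(W), a W ⇒ L
n=3: can move to 2, which is L ⇒ W
n=4: can move to 0, which is L ⇒ W
n=5: can move to 2, which is L ⇒ W
n=6: can move to 2, which is L ⇒ W
n=7: moves to 6(W), 4(W), 3(W); every one is W ⇒ L
n=8: can move to 7, which is L ⇒ W
n=9: moves to 8(W), 6(W), 5(W); every one is W ⇒ L
n=10: can move to 9, which is L ⇒ W
n=11: can move to 7, which is L ⇒ W
n=12: can move to 9, which is L ⇒ W
n=13: can move to 9, which is L ⇒ W
n=14: moves to 13(W), 11(W), 10(W); every one is W ⇒ L
n=15: can move to 14, which is L ⇒ W
n=16: moves to 15(W), 13(W), 12(W); every one is W ⇒ L
n=17: can move to 16, which is L ⇒ W
n=18: can move to 14, which is L ⇒ W
n=19: can move to 16, which is L ⇒ W
n=20: can move to 16, which is L ⇒ W
n=21: moves to 20(W), 18(W), 17(W); every one is W ⇒ L
Every move from 21 reaches a W position, so the mover loses.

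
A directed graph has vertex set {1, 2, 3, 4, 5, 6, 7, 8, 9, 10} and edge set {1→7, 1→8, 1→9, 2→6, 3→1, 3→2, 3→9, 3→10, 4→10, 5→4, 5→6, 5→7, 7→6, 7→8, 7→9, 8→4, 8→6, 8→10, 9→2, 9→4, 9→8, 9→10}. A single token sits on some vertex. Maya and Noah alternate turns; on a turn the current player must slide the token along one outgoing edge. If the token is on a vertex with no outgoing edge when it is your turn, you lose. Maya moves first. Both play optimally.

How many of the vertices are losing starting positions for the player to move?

3

Work bottom-up. With no move the player to move loses. Otherwise the position is W if at least one move leads to an L position for the opponent, and L if every move leads to a W.
Every edge goes from a vertex to one that appears earlier in the order 10, 6, 4, 8, 2, 9, 7, 5, 1, 3, so processing vertices in that order labels each vertex after all of its successors.
10: no outgoing edge → L
6: no outgoing edge → L
4: reaches L-position 10 → W
8: reaches L-position 6 → W
2: reaches L-position 6 → W
9: reaches L-position 10 → W
7: reaches L-position 6 → W
5: reaches L-position 6 → W
1: only reaches 7(W), 9(W), 8(W), all W → L
3: reaches L-position 1 → W
The L vertices are 1, 6, 10; that is 3 in all.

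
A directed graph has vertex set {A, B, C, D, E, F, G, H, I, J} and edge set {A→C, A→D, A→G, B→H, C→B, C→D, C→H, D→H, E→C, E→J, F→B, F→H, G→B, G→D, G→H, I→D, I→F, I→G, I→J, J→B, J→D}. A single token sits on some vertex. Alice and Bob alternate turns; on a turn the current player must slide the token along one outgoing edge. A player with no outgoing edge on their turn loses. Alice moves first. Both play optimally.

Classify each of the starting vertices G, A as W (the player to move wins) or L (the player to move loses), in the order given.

G: W, A: L

Classify positions by backward induction: terminal positions (no move available) are L. From any other position, the mover wins iff some move reaches an L.
Every edge goes from a vertex to one that appears earlier in the order H, D, B, C, G, F, J, I, E, A, so processing vertices in that order labels each vertex after all of its successors.
H: no outgoing edge → L
D: can move to H, which is L ⇒ W
B: can move to H, which is L ⇒ W
C: can move to H, which is L ⇒ W
G: can move to H, which is L ⇒ W
F: can move to H, which is L ⇒ W
J: moves to B(W), D(W); every one is W ⇒ L
I: can move to J, which is L ⇒ W
E: can move to J, which is L ⇒ W
A: moves to G(W), C(W), D(W); every one is W ⇒ L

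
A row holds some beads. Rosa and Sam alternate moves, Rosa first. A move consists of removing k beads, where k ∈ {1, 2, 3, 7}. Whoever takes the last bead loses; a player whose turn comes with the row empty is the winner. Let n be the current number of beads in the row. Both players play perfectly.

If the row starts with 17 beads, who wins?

Label each position W (a win for the player to move) or L (a loss). A position with no legal move is W; any other position is W exactly when some move reaches an L, and L when every move reaches a W.
n=0: no move; the opponent has just taken the last bead and therefore loses → W
n=1: →0(W) only, which is W, so L
n=2: →1(L), so W
n=3: →1(L), so W
n=4: →1(L), so W
n=5: →4(W), 3(W), 2(W) — all W, so L
n=6: →5(L), so W
n=7: →5(L), so W
n=8: →5(L), so W
n=9: →8(W), 7(W), 6(W), 2(W) — all W, so L
n=10: →9(L), so W
n=11: →9(L), so W
n=12: →9(L), so W
n=13: →12(W), 11(W), 10(W), 6(W) — all W, so L
n=14: →13(L), so W
n=15: →13(L), so W
n=16: →13(L), so W
n=17: →16(W), 15(W), 14(W), 10(W) — all W, so L
The starting position 17 is L: whatever Rosa does, the opponent receives a W position.

Sam wins.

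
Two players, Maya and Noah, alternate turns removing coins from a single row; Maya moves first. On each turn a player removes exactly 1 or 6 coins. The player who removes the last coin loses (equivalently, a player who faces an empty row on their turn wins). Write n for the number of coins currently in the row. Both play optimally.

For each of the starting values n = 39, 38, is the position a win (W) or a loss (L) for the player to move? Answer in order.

39: W, 38: L

Build the W/L table. Terminal = W. A non-terminal position is W if it has a move to some L; otherwise it is L.
n=0: no move; the opponent has just taken the last coin and therefore loses → W
n=1: only reaches 0(W), which is W → L
n=2: reaches L-position 1 → W
n=3: only reaches 2(W), which is W → L
n=4: reaches L-position 3 → W
n=5: only reaches 4(W), which is W → L
n=6: reaches L-position 5 → W
n=7: reaches L-position 1 → W
n=8: only reaches 7(W), 2(W), all W → L
n=9: reaches L-position 8 → W
n=10: only reaches 9(W), 4(W), all W → L
n=11: reaches L-position 10 → W
n=12: only reaches 11(W), 6(W), all W → L
n=13: reaches L-position 12 → W
n=14: reaches L-position 8 → W
n=15: only reaches 14(W), 9(W), all W → L
n=16: reaches L-position 15 → W
n=17: only reaches 16(W), 11(W), all W → L
n=18: reaches L-position 17 → W
n=19: only reaches 18(W), 13(W), all W → L
n=20: reaches L-position 19 → W
n=21: reaches L-position 15 → W
n=22: only reaches 21(W), 16(W), all W → L
n=23: reaches L-position 22 → W
n=24: only reaches 23(W), 18(W), all W → L
n=25: reaches L-position 24 → W
n=26: only reaches 25(W), 20(W), all W → L
n=27: reaches L-position 26 → W
n=28: reaches L-position 22 → W
n=29: only reaches 28(W), 23(W), all W → L
n=30: reaches L-position 29 → W
n=31: only reaches 30(W), 25(W), all W → L
n=32: reaches L-position 31 → W
n=33: only reaches 32(W), 27(W), all W → L
n=34: reaches L-position 33 → W
n=35: reaches L-position 29 → W
n=36: only reaches 35(W), 30(W), all W → L
n=37: reaches L-position 36 → W
n=38: only reaches 37(W), 32(W), all W → L
n=39: reaches L-position 38 → W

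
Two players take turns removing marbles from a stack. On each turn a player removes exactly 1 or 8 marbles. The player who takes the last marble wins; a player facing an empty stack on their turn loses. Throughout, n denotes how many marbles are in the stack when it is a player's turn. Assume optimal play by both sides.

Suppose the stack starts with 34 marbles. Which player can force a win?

The first player wins.

Positions with no move are L. A position that does have a move is losing for the player to move precisely when every available move leads to a winning position for the opponent. Fill in the labels:
n=0: no move → L
n=1: reaches L-position 0 → W
n=2: only reaches 1(W), which is W → L
n=3: reaches L-position 2 → W
n=4: only reaches 3(W), which is W → L
n=5: reaches L-position 4 → W
n=6: only reaches 5(W), which is W → L
n=7: reaches L-position 6 → W
n=8: reaches L-position 0 → W
n=9: only reaches 8(W), 1(W), all W → L
n=10: reaches L-position 9 → W
n=11: only reaches 10(W), 3(W), all W → L
n=12: reaches L-position 11 → W
n=13: only reaches 12(W), 5(W), all W → L
n=14: reaches L-position 13 → W
n=15: only reaches 14(W), 7(W), all W → L
n=16: reaches L-position 15 → W
n=17: reaches L-position 9 → W
n=18: only reaches 17(W), 10(W), all W → L
n=19: reaches L-position 18 → W
n=20: only reaches 19(W), 12(W), all W → L
n=21: reaches L-position 20 → W
n=22: only reaches 21(W), 14(W), all W → L
n=23: reaches L-position 22 → W
n=24: only reaches 23(W), 16(W), all W → L
n=25: reaches L-position 24 → W
n=26: reaches L-position 18 → W
n=27: only reaches 26(W), 19(W), all W → L
n=28: reaches L-position 27 → W
n=29: only reaches 28(W), 21(W), all W → L
n=30: reaches L-position 29 → W
n=31: only reaches 30(W), 23(W), all W → L
n=32: reaches L-position 31 → W
n=33: only reaches 32(W), 25(W), all W → L
n=34: reaches L-position 33 → W
From 34 the player to move can remove 1, leaving 33, reaching an L position.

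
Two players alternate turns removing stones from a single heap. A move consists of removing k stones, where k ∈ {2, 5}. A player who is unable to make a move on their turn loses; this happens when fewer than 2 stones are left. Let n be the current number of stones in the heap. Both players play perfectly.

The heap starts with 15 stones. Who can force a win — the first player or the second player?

The second player wins.

Label each position W (a win for the player to move) or L (a loss). A position with no legal move is L; any other position is W exactly when some move reaches an L, and L when every move reaches a W.
n=0: no move → L
n=1: no move → L
n=2: →0(L), so W
n=3: →1(L), so W
n=4: →2(W) only, which is W, so L
n=5: →0(L), so W
n=6: →4(L), so W
n=7: →5(W), 2(W) — all W, so L
n=8: →6(W), 3(W) — all W, so L
n=9: →7(L), so W
n=10: →8(L), so W
n=11: →9(W), 6(W) — all W, so L
n=12: →7(L), so W
n=13: →11(L), so W
n=14: →12(W), 9(W) — all W, so L
n=15: →13(W), 10(W) — all W, so L
Every move from 15 reaches a W position, so the mover loses.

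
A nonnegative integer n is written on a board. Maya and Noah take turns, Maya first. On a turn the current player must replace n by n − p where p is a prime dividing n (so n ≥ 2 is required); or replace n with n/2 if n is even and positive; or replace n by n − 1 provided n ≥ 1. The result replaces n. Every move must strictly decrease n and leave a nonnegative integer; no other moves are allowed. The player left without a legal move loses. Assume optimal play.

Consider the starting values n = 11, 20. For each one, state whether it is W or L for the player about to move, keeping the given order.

Classify positions by backward induction: terminal positions (no move available) are L. From any other position, the mover wins iff some move reaches an L.
n=0: no move → L
n=1: reaches L-position 0 → W
n=2: reaches L-position 0 → W
n=3: reaches L-position 0 → W
n=4: only reaches 2(W), 3(W), all W → L
n=5: reaches L-position 0 → W
n=6: reaches L-position 4 → W
n=7: reaches L-position 0 → W
n=8: reaches L-position 4 → W
n=9: only reaches 6(W), 8(W), all W → L
n=10: reaches L-position 9 → W
n=11: reaches L-position 0 → W
n=12: reaches L-position 9 → W
n=13: reaches L-position 0 → W
n=14: only reaches 7(W), 12(W), 13(W), all W → L
n=15: reaches L-position 14 → W
n=16: reaches L-position 14 → W
n=17: reaches L-position 0 → W
n=18: reaches L-position 9 → W
n=19: reaches L-position 0 → W
n=20: only reaches 10(W), 15(W), 18(W), 19(W), all W → L

11: W, 20: L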